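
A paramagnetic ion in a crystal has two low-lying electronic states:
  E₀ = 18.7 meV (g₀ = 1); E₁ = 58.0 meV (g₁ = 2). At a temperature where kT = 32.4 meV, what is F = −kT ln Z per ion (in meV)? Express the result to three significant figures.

3.58 meV

Eᵢ/kT = 0.57716, 1.7901.
Z = Σ gᵢe^(−Eᵢ/kT) = 1·e^(−0.57716) + 2·e^(−1.7901) = 0.56149 + 0.33389 = 0.89538.
F = −kT ln Z = −32.4 × ln(0.89538) = −32.4 × -0.11051 = 3.58 meV.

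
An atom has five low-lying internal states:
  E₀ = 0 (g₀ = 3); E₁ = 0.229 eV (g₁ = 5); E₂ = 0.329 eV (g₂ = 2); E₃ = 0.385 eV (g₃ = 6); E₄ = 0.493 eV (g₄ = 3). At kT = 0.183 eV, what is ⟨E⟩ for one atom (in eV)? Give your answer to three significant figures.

0.144 eV

Eᵢ/kT = 0, 1.2514, 1.7978, 2.1038, 2.6940.
Z = Σ gᵢe^(−Eᵢ/kT) = 3·e^(−0) + 5·e^(−1.2514) + 2·e^(−1.7978) + 6·e^(−2.1038) + 3·e^(−2.6940) = 3.0000 + 1.4305 + 0.33133 + 0.73195 + 0.20283 = 5.6966.
⟨E⟩ = Σ Eᵢ gᵢe^(−Eᵢ/kT) / Z = (0·3.0000 + 0.229·1.4305 + 0.329·0.33133 + 0.385·0.73195 + 0.493·0.20283) / 5.6966 = 0.144 eV.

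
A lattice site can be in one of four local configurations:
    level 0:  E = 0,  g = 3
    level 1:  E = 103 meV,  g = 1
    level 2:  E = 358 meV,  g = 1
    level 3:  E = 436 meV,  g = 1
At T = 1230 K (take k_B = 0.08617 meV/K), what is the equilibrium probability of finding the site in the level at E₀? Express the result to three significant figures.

0.875

k_BT = 0.08617 × 1230 K = 105.99 meV.
Eᵢ/kT = 0, 0.97179, 3.3777, 4.1136.
Z = Σ gᵢe^(−Eᵢ/kT) = 3·e^(−0) + 1·e^(−0.97179) + 1·e^(−3.3777) + 1·e^(−4.1136) = 3.0000 + 0.37841 + 0.034126 + 0.016349 = 3.4289.
P₀ = g₀ e^(−E₀/kT) / Z = 3.0000/3.4289 = 0.875.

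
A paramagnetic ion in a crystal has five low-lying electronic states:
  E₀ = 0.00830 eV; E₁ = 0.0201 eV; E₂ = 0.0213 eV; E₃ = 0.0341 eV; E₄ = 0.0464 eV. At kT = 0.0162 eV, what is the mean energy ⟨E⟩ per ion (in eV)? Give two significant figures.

Eᵢ/kT = 0.5123, 1.241, 1.315, 2.105, 2.864.
Z = Σ e^(−Eᵢ/kT) = e^(−0.5123) + e^(−1.241) + e^(−1.315) + e^(−2.105) + e^(−2.864) = 0.5991 + 0.2891 + 0.2685 + 0.1218 + 0.05704 = 1.336.
⟨E⟩ = Σ Eᵢ e^(−Eᵢ/kT) / Z = (0.00830·0.5991 + 0.0201·0.2891 + 0.0213·0.2685 + 0.0341·0.1218 + 0.0464·0.05704) / 1.336 = 0.017 eV.

0.017 eV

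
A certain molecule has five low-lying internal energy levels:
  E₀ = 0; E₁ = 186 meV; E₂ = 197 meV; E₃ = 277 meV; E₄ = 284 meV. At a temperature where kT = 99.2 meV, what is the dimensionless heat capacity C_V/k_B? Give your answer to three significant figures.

Eᵢ/kT = 0, 1.8750, 1.9859, 2.7923, 2.8629.
Z = Σ e^(−Eᵢ/kT) = e^(−0) + e^(−1.8750) + e^(−1.9859) + e^(−2.7923) + e^(−2.8629) = 1.0000 + 0.15335 + 0.13726 + 0.061280 + 0.057103 = 1.4090.
⟨E⟩ = 62.992 meV, ⟨E²⟩ = 14152 meV².
C_V/k_B = (⟨E²⟩ − ⟨E⟩²)/(kT)² = (14152 − 3968.0)/9840.6 = 1.03.

1.03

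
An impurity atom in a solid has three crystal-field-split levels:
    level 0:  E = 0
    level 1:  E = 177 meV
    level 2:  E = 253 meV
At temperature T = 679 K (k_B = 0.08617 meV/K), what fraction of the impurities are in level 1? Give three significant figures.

k_BT = 0.08617 × 679 K = 58.509 meV.
Eᵢ/kT = 0, 3.0252, 4.3241.
Z = Σ e^(−Eᵢ/kT) = e^(−0) + e^(−3.0252) + e^(−4.3241) = 1.0000 + 0.048548 + 0.013245 = 1.0618.
P₁ = e^(−E₁/kT) / Z = 0.048548/1.0618 = 0.0457.

0.0457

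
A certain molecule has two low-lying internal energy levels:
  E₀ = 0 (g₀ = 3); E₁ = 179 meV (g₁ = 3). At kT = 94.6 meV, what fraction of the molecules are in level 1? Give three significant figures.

Eᵢ/kT = 0, 1.8922.
Z = Σ gᵢe^(−Eᵢ/kT) = 3·e^(−0) + 3·e^(−1.8922) = 3.0000 + 0.45222 = 3.4522.
P₁ = g₁ e^(−E₁/kT) / Z = 0.45222/3.4522 = 0.131.

0.131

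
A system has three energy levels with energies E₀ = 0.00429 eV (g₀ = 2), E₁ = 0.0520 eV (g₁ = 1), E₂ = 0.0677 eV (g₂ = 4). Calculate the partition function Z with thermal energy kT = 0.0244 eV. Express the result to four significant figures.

Eᵢ/kT = 0.175820, 2.13115, 2.77459.
Z = Σ gᵢe^(−Eᵢ/kT) = 2·e^(−0.175820) + 1·e^(−2.13115) + 4·e^(−2.77459) = 1.67754 + 0.118701 + 0.249500 = 2.04574.

Z = 2.046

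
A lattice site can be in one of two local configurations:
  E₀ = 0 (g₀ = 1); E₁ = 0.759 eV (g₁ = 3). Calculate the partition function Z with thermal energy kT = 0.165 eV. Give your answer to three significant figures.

Eᵢ/kT = 0, 4.6000.
Z = Σ gᵢe^(−Eᵢ/kT) = 1·e^(−0) + 3·e^(−4.6000) = 1.0000 + 0.030156 = 1.0302.

Z = 1.03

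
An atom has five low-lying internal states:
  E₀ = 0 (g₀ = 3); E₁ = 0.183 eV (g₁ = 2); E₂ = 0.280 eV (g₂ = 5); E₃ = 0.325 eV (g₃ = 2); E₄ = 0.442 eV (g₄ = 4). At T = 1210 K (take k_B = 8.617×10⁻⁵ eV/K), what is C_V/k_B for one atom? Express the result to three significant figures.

1.13

k_BT = 8.617×10⁻⁵ × 1210 K = 0.10427 eV.
Eᵢ/kT = 0, 1.7551, 2.6853, 3.1169, 4.2390.
Z = Σ gᵢe^(−Eᵢ/kT) = 3·e^(−0) + 2·e^(−1.7551) + 5·e^(−2.6853) + 2·e^(−3.1169) + 4·e^(−4.2390) = 3.0000 + 0.34578 + 0.34100 + 0.088589 + 0.057688 = 3.8331.
⟨E⟩ = 0.055581 eV, ⟨E²⟩ = 0.015377 eV².
C_V/k_B = (⟨E²⟩ − ⟨E⟩²)/(kT)² = (0.015377 − 0.0030892)/0.010872 = 1.13.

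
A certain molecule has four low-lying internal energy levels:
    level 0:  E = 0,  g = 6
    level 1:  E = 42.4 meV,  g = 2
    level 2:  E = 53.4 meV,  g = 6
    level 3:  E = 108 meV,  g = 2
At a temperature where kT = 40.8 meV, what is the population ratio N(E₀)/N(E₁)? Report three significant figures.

8.48

n₀/n₁ = (g₀/g₁) exp[−(E₀−E₁)/kT] = (6/2) × exp(−(-42.4 meV)/(40.8 meV)) = (6/2) × exp(1.0392) = 8.48.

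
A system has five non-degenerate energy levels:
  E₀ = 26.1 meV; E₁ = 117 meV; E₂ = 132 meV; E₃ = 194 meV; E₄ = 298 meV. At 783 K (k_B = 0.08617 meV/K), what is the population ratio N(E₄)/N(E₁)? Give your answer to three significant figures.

k_BT = 0.08617 × 783 K = 67.471 meV.
n₄/n₁ = exp[−(E₄−E₁)/kT] = exp(−(181 meV)/(67.471 meV)) = exp(-2.6826) = 0.0684.

0.0684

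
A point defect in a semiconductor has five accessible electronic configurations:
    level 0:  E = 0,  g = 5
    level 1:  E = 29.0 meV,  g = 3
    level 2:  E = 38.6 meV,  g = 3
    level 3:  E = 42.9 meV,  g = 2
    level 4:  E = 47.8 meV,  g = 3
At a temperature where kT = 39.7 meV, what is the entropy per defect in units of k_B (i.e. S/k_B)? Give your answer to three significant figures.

2.65

Eᵢ/kT = 0, 0.73048, 0.97229, 1.0806, 1.2040.
Z = Σ gᵢe^(−Eᵢ/kT) = 5·e^(−0) + 3·e^(−0.73048) + 3·e^(−0.97229) + 2·e^(−1.0806) + 3·e^(−1.2040) = 5.0000 + 1.4450 + 1.1346 + 0.67878 + 0.89998 = 9.1584.
⟨E⟩ = Σ EᵢPᵢ = 17.234 meV.
S/k_B = ln Z + ⟨E⟩/kT = ln(9.1584) + 17.234/39.7 = 2.2147 + 0.43411 = 2.65.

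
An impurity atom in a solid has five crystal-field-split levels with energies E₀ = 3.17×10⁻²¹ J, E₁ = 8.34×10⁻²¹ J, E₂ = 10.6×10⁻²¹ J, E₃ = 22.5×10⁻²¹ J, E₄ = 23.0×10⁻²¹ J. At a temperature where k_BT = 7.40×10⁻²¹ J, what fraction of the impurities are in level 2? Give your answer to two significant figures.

Eᵢ/kT = 0.4284, 1.127, 1.432, 3.041, 3.108.
Z = Σ e^(−Eᵢ/kT) = e^(−0.4284) + e^(−1.127) + e^(−1.432) + e^(−3.041) + e^(−3.108) = 0.6516 + 0.3240 + 0.2388 + 0.04779 + 0.04469 = 1.307.
P₂ = e^(−E₂/kT) / Z = 0.2388/1.307 = 0.18.

0.18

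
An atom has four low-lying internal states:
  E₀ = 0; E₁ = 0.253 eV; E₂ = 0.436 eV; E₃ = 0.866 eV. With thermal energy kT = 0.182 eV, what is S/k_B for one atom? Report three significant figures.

0.748

Eᵢ/kT = 0, 1.3901, 2.3956, 4.7582.
Z = Σ e^(−Eᵢ/kT) = e^(−0) + e^(−1.3901) + e^(−2.3956) + e^(−4.7582) = 1.0000 + 0.24905 + 0.091118 + 0.0085810 = 1.3487.
⟨E⟩ = Σ EᵢPᵢ = 0.081685 eV.
S/k_B = ln Z + ⟨E⟩/kT = ln(1.3487) + 0.081685/0.182 = 0.29914 + 0.44882 = 0.748.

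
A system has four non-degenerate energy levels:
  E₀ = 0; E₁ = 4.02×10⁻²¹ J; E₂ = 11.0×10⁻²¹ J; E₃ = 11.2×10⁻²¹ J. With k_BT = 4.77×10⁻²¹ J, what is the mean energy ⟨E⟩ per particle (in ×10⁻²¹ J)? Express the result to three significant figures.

2.40 ×10⁻²¹ J

Eᵢ/kT = 0, 0.84277, 2.3061, 2.3480.
Z = Σ e^(−Eᵢ/kT) = e^(−0) + e^(−0.84277) + e^(−2.3061) + e^(−2.3480) = 1.0000 + 0.43052 + 0.099649 + 0.095560 = 1.6257.
⟨E⟩ = Σ Eᵢ e^(−Eᵢ/kT) / Z = (0·1.0000 + 4.02·0.43052 + 11.0·0.099649 + 11.2·0.095560) / 1.6257 = 2.40 ×10⁻²¹ J.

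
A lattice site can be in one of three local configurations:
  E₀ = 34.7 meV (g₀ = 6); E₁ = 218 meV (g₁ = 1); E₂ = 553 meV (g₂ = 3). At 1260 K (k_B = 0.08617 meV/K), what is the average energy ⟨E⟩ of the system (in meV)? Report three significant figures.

k_BT = 0.08617 × 1260 K = 108.57 meV.
Eᵢ/kT = 0.31961, 2.0079, 5.0935.
Z = Σ gᵢe^(−Eᵢ/kT) = 6·e^(−0.31961) + 1·e^(−2.0079) + 3·e^(−5.0935) = 4.3586 + 0.13427 + 0.018410 = 4.5113.
⟨E⟩ = Σ Eᵢ gᵢe^(−Eᵢ/kT) / Z = (34.7·4.3586 + 218·0.13427 + 553·0.018410) / 4.5113 = 42.3 meV.

42.3 meV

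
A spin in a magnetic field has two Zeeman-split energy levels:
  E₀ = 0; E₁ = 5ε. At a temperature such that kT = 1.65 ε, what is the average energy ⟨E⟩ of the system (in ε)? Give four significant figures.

Eᵢ/kT = 0, 3.03030.
Z = Σ e^(−Eᵢ/kT) = e^(−0) + e^(−3.03030) = 1.00000 + 0.0483011 = 1.04830.
⟨E⟩ = Σ Eᵢ e^(−Eᵢ/kT) / Z = (0·1.00000 + 5·0.0483011) / 1.04830 = 0.2304 ε.

0.2304 ε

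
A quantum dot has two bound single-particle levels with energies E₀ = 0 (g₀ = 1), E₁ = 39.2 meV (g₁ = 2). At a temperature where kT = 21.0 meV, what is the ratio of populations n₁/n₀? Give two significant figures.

n₁/n₀ = (g₁/g₀) exp[−(E₁−E₀)/kT] = (2/1) × exp(−(39.2 meV)/(21.0 meV)) = (2/1) × exp(-1.867) = 0.31.

0.31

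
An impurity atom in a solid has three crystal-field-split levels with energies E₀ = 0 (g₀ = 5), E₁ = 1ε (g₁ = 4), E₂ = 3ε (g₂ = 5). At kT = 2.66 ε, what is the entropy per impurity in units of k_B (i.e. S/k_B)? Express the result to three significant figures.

2.54

Eᵢ/kT = 0, 0.37594, 1.1278.
Z = Σ gᵢe^(−Eᵢ/kT) = 5·e^(−0) + 4·e^(−0.37594) + 5·e^(−1.1278) = 5.0000 + 2.7466 + 1.6187 = 9.3653.
⟨E⟩ = Σ EᵢPᵢ = 0.81179 ε.
S/k_B = ln Z + ⟨E⟩/kT = ln(9.3653) + 0.81179/2.66 = 2.2370 + 0.30518 = 2.54.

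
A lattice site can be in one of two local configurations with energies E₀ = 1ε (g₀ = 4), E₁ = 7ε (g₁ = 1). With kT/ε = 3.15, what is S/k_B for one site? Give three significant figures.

Eᵢ/kT = 0.31746, 2.2222.
Z = Σ gᵢe^(−Eᵢ/kT) = 4·e^(−0.31746) + 1·e^(−2.2222) = 2.9120 + 0.10837 = 3.0204.
⟨E⟩ = Σ EᵢPᵢ = 1.2153 ε.
S/k_B = ln Z + ⟨E⟩/kT = ln(3.0204) + 1.2153/3.15 = 1.1054 + 0.38581 = 1.49.

1.49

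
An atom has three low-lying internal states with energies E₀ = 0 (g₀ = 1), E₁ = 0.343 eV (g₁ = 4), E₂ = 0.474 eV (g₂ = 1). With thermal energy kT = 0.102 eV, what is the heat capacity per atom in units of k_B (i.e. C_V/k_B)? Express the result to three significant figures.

Eᵢ/kT = 0, 3.3627, 4.6471.
Z = Σ gᵢe^(−Eᵢ/kT) = 1·e^(−0) + 4·e^(−3.3627) + 1·e^(−4.6471) = 1.0000 + 0.13857 + 0.0095894 = 1.1482.
⟨E⟩ = 0.045353 eV, ⟨E²⟩ = 0.016075 eV².
C_V/k_B = (⟨E²⟩ − ⟨E⟩²)/(kT)² = (0.016075 − 0.0020569)/0.010404 = 1.35.

1.35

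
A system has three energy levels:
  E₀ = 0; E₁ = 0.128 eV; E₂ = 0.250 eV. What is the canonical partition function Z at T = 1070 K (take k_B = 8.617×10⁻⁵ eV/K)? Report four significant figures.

Z = 1.316

k_BT = 8.617×10⁻⁵ × 1070 K = 0.0922019 eV.
Eᵢ/kT = 0, 1.38826, 2.71144.
Z = Σ e^(−Eᵢ/kT) = e^(−0) + e^(−1.38826) + e^(−2.71144) = 1.00000 + 0.249509 + 0.0664411 = 1.31595.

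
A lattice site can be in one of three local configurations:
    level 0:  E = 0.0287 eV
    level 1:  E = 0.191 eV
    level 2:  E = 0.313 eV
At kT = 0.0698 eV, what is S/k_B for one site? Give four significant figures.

0.3748

Eᵢ/kT = 0.411175, 2.73639, 4.48424.
Z = Σ e^(−Eᵢ/kT) = e^(−0.411175) + e^(−2.73639) + e^(−4.48424) = 0.662871 + 0.0648039 + 0.0112855 = 0.738960.
⟨E⟩ = Σ EᵢPᵢ = 0.0472750 eV.
S/k_B = ln Z + ⟨E⟩/kT = ln(0.738960) + 0.0472750/0.0698 = -0.302511 + 0.677292 = 0.3748.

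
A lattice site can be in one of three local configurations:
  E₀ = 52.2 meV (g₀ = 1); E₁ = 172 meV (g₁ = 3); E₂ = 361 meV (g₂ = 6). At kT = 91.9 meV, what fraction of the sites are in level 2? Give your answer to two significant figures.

0.10

Eᵢ/kT = 0.5680, 1.872, 3.928.
Z = Σ gᵢe^(−Eᵢ/kT) = 1·e^(−0.5680) + 3·e^(−1.872) + 6·e^(−3.928) = 0.5667 + 0.4614 + 0.1181 = 1.146.
P₂ = g₂ e^(−E₂/kT) / Z = 0.1181/1.146 = 0.10.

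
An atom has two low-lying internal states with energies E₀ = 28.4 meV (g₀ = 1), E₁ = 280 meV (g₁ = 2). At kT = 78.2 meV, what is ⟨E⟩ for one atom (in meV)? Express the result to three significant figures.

47.1 meV

Eᵢ/kT = 0.36317, 3.5806.
Z = Σ gᵢe^(−Eᵢ/kT) = 1·e^(−0.36317) + 2·e^(−3.5806) = 0.69547 + 0.055718 = 0.75119.
⟨E⟩ = Σ Eᵢ gᵢe^(−Eᵢ/kT) / Z = (28.4·0.69547 + 280·0.055718) / 0.75119 = 47.1 meV.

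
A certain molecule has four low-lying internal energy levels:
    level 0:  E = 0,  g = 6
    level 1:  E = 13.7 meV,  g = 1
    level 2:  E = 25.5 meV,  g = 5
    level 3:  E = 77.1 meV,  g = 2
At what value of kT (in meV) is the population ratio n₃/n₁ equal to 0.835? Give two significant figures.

n₃/n₁ = (g₃/g₁) exp[−(E₃−E₁)/kT] = 0.835.
⇒ (E₃−E₁)/kT = ln((2/1)/0.835) = ln(2.395) = 0.8734.
kT = 63.4 meV / 0.8734 = 73 meV.

73 meV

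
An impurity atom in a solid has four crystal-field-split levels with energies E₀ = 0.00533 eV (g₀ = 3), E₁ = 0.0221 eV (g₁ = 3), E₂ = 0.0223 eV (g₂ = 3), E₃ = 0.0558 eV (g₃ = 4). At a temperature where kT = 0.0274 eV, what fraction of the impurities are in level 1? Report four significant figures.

0.2366

Eᵢ/kT = 0.194526, 0.806569, 0.813869, 2.03650.
Z = Σ gᵢe^(−Eᵢ/kT) = 3·e^(−0.194526) + 3·e^(−0.806569) + 3·e^(−0.813869) + 4·e^(−2.03650) = 2.46967 + 1.33916 + 1.32942 + 0.521938 = 5.66019.
P₁ = g₁ e^(−E₁/kT) / Z = 1.33916/5.66019 = 0.2366.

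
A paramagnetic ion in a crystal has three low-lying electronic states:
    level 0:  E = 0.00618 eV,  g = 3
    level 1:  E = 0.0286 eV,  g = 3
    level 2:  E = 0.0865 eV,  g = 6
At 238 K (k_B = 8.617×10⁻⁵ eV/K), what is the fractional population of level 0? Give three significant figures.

0.727

k_BT = 8.617×10⁻⁵ × 238 K = 0.020508 eV.
Eᵢ/kT = 0.30135, 1.3946, 4.2179.
Z = Σ gᵢe^(−Eᵢ/kT) = 3·e^(−0.30135) + 3·e^(−1.3946) + 6·e^(−4.2179) = 2.2195 + 0.74380 + 0.088377 = 3.0517.
P₀ = g₀ e^(−E₀/kT) / Z = 2.2195/3.0517 = 0.727.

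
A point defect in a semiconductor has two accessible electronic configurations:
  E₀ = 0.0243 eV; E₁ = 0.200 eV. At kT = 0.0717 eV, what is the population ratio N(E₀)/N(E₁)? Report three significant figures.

n₀/n₁ = exp[−(E₀−E₁)/kT] = exp(−(-0.1757 eV)/(0.0717 eV)) = exp(2.4505) = 11.6.

11.6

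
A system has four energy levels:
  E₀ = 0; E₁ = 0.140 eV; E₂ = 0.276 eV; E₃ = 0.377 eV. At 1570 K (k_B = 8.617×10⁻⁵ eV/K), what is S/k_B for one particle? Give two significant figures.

0.96

k_BT = 8.617×10⁻⁵ × 1570 K = 0.1353 eV.
Eᵢ/kT = 0, 1.035, 2.040, 2.786.
Z = Σ e^(−Eᵢ/kT) = e^(−0) + e^(−1.035) + e^(−2.040) + e^(−2.786) = 1.000 + 0.3552 + 0.1300 + 0.06167 = 1.547.
⟨E⟩ = Σ EᵢPᵢ = 0.07037 eV.
S/k_B = ln Z + ⟨E⟩/kT = ln(1.547) + 0.07037/0.1353 = 0.4363 + 0.5201 = 0.96.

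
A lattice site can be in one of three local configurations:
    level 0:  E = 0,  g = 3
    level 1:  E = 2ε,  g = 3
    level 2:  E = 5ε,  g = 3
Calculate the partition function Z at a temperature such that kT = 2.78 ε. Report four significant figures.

Z = 4.958

Eᵢ/kT = 0, 0.719424, 1.79856.
Z = Σ gᵢe^(−Eᵢ/kT) = 3·e^(−0) + 3·e^(−0.719424) + 3·e^(−1.79856) = 3.00000 + 1.46110 + 0.496611 = 4.95771.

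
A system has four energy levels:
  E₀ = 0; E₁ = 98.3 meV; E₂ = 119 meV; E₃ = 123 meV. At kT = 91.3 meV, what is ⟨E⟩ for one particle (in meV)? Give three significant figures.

52.2 meV

Eᵢ/kT = 0, 1.0767, 1.3034, 1.3472.
Z = Σ e^(−Eᵢ/kT) = e^(−0) + e^(−1.0767) + e^(−1.3034) + e^(−1.3472) = 1.0000 + 0.34072 + 0.27161 + 0.25997 = 1.8723.
⟨E⟩ = Σ Eᵢ e^(−Eᵢ/kT) / Z = (0·1.0000 + 98.3·0.34072 + 119·0.27161 + 123·0.25997) / 1.8723 = 52.2 meV.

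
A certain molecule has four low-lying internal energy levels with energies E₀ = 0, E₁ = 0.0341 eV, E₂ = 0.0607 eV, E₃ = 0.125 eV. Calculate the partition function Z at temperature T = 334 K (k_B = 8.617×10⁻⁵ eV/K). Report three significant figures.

Z = 1.44

k_BT = 8.617×10⁻⁵ × 334 K = 0.028781 eV.
Eᵢ/kT = 0, 1.1848, 2.1090, 4.3431.
Z = Σ e^(−Eᵢ/kT) = e^(−0) + e^(−1.1848) + e^(−2.1090) + e^(−4.3431) = 1.0000 + 0.30581 + 0.12136 + 0.012996 = 1.4402.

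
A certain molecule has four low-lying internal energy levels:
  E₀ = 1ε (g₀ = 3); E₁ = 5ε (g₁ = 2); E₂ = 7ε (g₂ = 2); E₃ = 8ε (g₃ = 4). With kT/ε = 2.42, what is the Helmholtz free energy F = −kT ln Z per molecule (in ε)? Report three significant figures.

-2.21 ε

Eᵢ/kT = 0.41322, 2.0661, 2.8926, 3.3058.
Z = Σ gᵢe^(−Eᵢ/kT) = 3·e^(−0.41322) + 2·e^(−2.0661) + 2·e^(−2.8926) + 4·e^(−3.3058) = 1.9846 + 0.25336 + 0.11086 + 0.14668 = 2.4955.
F = −kT ln Z = −2.42 × ln(2.4955) = −2.42 × 0.91449 = -2.21 ε.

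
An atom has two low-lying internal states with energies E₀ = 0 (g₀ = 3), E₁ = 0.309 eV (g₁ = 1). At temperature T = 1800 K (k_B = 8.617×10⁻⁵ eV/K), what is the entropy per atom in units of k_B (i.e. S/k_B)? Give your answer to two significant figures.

1.2

k_BT = 8.617×10⁻⁵ × 1800 K = 0.1551 eV.
Eᵢ/kT = 0, 1.992.
Z = Σ gᵢe^(−Eᵢ/kT) = 3·e^(−0) + 1·e^(−1.992) = 3.000 + 0.1364 = 3.136.
⟨E⟩ = Σ EᵢPᵢ = 0.01344 eV.
S/k_B = ln Z + ⟨E⟩/kT = ln(3.136) + 0.01344/0.1551 = 1.143 + 0.08665 = 1.2.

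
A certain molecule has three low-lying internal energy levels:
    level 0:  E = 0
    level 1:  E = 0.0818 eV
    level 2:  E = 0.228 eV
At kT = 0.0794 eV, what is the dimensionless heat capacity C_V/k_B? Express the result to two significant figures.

0.46

Eᵢ/kT = 0, 1.030, 2.872.
Z = Σ e^(−Eᵢ/kT) = e^(−0) + e^(−1.030) + e^(−2.872) = 1.000 + 0.3570 + 0.05659 = 1.414.
⟨E⟩ = 0.02978 eV, ⟨E²⟩ = 0.003770 eV².
C_V/k_B = (⟨E²⟩ − ⟨E⟩²)/(kT)² = (0.003770 − 0.0008868)/0.006304 = 0.46.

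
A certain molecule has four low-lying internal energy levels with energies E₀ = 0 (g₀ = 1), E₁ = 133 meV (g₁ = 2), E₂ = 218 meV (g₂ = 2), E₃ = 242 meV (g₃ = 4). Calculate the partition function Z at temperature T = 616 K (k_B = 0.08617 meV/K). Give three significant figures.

Z = 1.24

k_BT = 0.08617 × 616 K = 53.081 meV.
Eᵢ/kT = 0, 2.5056, 4.1069, 4.5591.
Z = Σ gᵢe^(−Eᵢ/kT) = 1·e^(−0) + 2·e^(−2.5056) + 2·e^(−4.1069) + 4·e^(−4.5591) = 1.0000 + 0.16325 + 0.032917 + 0.041886 = 1.2381.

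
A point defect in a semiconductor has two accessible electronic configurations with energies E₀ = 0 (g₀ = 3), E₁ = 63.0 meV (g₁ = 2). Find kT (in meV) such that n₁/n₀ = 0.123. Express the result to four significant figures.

37.28 meV

n₁/n₀ = (g₁/g₀) exp[−(E₁−E₀)/kT] = 0.123.
⇒ (E₁−E₀)/kT = ln((2/3)/0.123) = ln(5.42005) = 1.69011.
kT = 63.0 meV / 1.69011 = 37.28 meV.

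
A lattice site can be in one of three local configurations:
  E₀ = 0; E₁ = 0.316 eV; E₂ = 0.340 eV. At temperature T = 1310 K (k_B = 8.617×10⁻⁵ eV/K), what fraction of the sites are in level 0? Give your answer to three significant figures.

k_BT = 8.617×10⁻⁵ × 1310 K = 0.11288 eV.
Eᵢ/kT = 0, 2.7994, 3.0120.
Z = Σ e^(−Eᵢ/kT) = e^(−0) + e^(−2.7994) + e^(−3.0120) = 1.0000 + 0.060847 + 0.049193 = 1.1100.
P₀ = e^(−E₀/kT) / Z = 1.0000/1.1100 = 0.901.

0.901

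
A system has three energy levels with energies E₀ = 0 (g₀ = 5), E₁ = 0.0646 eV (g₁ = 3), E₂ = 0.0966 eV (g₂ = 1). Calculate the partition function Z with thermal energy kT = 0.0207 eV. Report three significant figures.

Z = 5.14

Eᵢ/kT = 0, 3.1208, 4.6667.
Z = Σ gᵢe^(−Eᵢ/kT) = 5·e^(−0) + 3·e^(−3.1208) + 1·e^(−4.6667) = 5.0000 + 0.13237 + 0.0094032 = 5.1418.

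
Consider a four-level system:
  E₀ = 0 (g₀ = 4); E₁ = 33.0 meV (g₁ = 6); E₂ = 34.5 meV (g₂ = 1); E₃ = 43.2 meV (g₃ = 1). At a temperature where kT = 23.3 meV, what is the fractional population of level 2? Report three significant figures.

Eᵢ/kT = 0, 1.4163, 1.4807, 1.8541.
Z = Σ gᵢe^(−Eᵢ/kT) = 4·e^(−0) + 6·e^(−1.4163) + 1·e^(−1.4807) + 1·e^(−1.8541) = 4.0000 + 1.4557 + 0.22748 + 0.15659 = 5.8398.
P₂ = g₂ e^(−E₂/kT) / Z = 0.22748/5.8398 = 0.0390.

0.0390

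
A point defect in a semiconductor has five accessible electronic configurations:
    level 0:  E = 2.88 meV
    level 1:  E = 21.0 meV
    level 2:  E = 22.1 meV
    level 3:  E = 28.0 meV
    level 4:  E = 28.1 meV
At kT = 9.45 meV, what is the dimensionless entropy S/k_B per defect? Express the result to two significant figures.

Eᵢ/kT = 0.3048, 2.222, 2.339, 2.963, 2.974.
Z = Σ e^(−Eᵢ/kT) = e^(−0.3048) + e^(−2.222) + e^(−2.339) + e^(−2.963) + e^(−2.974) = 0.7373 + 0.1084 + 0.09642 + 0.05166 + 0.05110 = 1.045.
⟨E⟩ = Σ EᵢPᵢ = 9.008 meV.
S/k_B = ln Z + ⟨E⟩/kT = ln(1.045) + 9.008/9.45 = 0.04402 + 0.9532 = 1.0.

1.0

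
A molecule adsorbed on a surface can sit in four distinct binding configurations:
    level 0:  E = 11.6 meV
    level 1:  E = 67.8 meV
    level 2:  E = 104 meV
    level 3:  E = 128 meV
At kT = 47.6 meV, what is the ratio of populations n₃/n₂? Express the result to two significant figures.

0.60

n₃/n₂ = exp[−(E₃−E₂)/kT] = exp(−(24 meV)/(47.6 meV)) = exp(-0.5042) = 0.60.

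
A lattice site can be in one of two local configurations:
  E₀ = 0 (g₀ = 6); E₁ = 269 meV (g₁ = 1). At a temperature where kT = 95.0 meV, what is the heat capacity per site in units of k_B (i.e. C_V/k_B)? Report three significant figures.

Eᵢ/kT = 0, 2.8316.
Z = Σ gᵢe^(−Eᵢ/kT) = 6·e^(−0) + 1·e^(−2.8316) = 6.0000 + 0.058919 = 6.0589.
⟨E⟩ = 2.6159 meV, ⟨E²⟩ = 703.67 meV².
C_V/k_B = (⟨E²⟩ − ⟨E⟩²)/(kT)² = (703.67 − 6.8429)/9025.0 = 0.0772.

0.0772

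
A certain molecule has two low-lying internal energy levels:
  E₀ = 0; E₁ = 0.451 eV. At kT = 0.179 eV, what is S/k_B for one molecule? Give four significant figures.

Eᵢ/kT = 0, 2.51955.
Z = Σ e^(−Eᵢ/kT) = e^(−0) + e^(−2.51955) = 1.00000 + 0.0804958 = 1.08050.
⟨E⟩ = Σ EᵢPᵢ = 0.0335989 eV.
S/k_B = ln Z + ⟨E⟩/kT = ln(1.08050) + 0.0335989/0.179 = 0.0774239 + 0.187703 = 0.2651.

0.2651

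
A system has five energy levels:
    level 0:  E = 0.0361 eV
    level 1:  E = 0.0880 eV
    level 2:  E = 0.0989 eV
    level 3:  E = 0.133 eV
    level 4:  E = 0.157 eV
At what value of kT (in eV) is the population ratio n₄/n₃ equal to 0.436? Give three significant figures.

0.0289 eV

n₄/n₃ = exp[−(E₄−E₃)/kT] = 0.436.
⇒ (E₄−E₃)/kT = ln(1/0.436) = ln(2.2936) = 0.83012.
kT = 0.024 eV / 0.83012 = 0.0289 eV.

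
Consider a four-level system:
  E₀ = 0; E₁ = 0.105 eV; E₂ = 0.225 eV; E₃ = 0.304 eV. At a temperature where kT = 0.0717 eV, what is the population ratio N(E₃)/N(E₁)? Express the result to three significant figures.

n₃/n₁ = exp[−(E₃−E₁)/kT] = exp(−(0.199 eV)/(0.0717 eV)) = exp(-2.7755) = 0.0623.

0.0623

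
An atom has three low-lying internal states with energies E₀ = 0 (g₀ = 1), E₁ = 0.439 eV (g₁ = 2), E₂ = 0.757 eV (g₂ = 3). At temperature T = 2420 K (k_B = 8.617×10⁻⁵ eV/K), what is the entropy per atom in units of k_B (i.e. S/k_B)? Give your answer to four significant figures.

k_BT = 8.617×10⁻⁵ × 2420 K = 0.208531 eV.
Eᵢ/kT = 0, 2.10520, 3.63016.
Z = Σ gᵢe^(−Eᵢ/kT) = 1·e^(−0) + 2·e^(−2.10520) + 3·e^(−3.63016) = 1.00000 + 0.243643 + 0.0795358 = 1.32318.
⟨E⟩ = Σ EᵢPᵢ = 0.126338 eV.
S/k_B = ln Z + ⟨E⟩/kT = ln(1.32318) + 0.126338/0.208531 = 0.280038 + 0.605848 = 0.8859.

0.8859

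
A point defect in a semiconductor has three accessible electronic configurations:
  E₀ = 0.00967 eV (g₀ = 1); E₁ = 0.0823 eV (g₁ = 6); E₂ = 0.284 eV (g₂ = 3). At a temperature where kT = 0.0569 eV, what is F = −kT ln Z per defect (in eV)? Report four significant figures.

Eᵢ/kT = 0.169947, 1.44640, 4.99121.
Z = Σ gᵢe^(−Eᵢ/kT) = 1·e^(−0.169947) + 6·e^(−1.44640) + 3·e^(−4.99121) = 0.843710 + 1.41250 + 0.0203923 = 2.27660.
F = −kT ln Z = −0.0569 × ln(2.27660) = −0.0569 × 0.822683 = -0.04681 eV.

-0.04681 eV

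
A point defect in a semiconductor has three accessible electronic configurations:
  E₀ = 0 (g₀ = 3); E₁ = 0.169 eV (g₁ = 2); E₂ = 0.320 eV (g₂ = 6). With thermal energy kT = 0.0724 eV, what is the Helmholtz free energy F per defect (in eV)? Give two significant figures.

-0.086 eV

Eᵢ/kT = 0, 2.334, 4.420.
Z = Σ gᵢe^(−Eᵢ/kT) = 3·e^(−0) + 2·e^(−2.334) + 6·e^(−4.420) = 3.000 + 0.1938 + 0.07221 = 3.266.
F = −kT ln Z = −0.0724 × ln(3.266) = −0.0724 × 1.184 = -0.086 eV.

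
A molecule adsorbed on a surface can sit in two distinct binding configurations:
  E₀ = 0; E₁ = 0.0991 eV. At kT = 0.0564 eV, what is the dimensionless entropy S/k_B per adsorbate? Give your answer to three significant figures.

Eᵢ/kT = 0, 1.7571.
Z = Σ e^(−Eᵢ/kT) = e^(−0) + e^(−1.7571) = 1.0000 + 0.17254 = 1.1725.
⟨E⟩ = Σ EᵢPᵢ = 0.014583 eV.
S/k_B = ln Z + ⟨E⟩/kT = ln(1.1725) + 0.014583/0.0564 = 0.15914 + 0.25856 = 0.418.

0.418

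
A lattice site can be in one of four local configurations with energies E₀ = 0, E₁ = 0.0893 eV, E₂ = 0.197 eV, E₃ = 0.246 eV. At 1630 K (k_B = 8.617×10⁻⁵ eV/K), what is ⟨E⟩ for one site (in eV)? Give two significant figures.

0.071 eV

k_BT = 8.617×10⁻⁵ × 1630 K = 0.1405 eV.
Eᵢ/kT = 0, 0.6356, 1.402, 1.751.
Z = Σ e^(−Eᵢ/kT) = e^(−0) + e^(−0.6356) + e^(−1.402) + e^(−1.751) = 1.000 + 0.5296 + 0.2461 + 0.1736 = 1.949.
⟨E⟩ = Σ Eᵢ e^(−Eᵢ/kT) / Z = (0·1.000 + 0.0893·0.5296 + 0.197·0.2461 + 0.246·0.1736) / 1.949 = 0.071 eV.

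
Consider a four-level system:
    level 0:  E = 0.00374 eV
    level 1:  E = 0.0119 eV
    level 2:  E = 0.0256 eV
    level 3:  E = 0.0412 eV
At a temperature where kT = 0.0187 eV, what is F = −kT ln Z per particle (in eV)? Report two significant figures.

Eᵢ/kT = 0.2000, 0.6364, 1.369, 2.203.
Z = Σ e^(−Eᵢ/kT) = e^(−0.2000) + e^(−0.6364) + e^(−1.369) + e^(−2.203) = 0.8187 + 0.5292 + 0.2544 + 0.1105 = 1.713.
F = −kT ln Z = −0.0187 × ln(1.713) = −0.0187 × 0.5382 = -0.010 eV.

-0.010 eV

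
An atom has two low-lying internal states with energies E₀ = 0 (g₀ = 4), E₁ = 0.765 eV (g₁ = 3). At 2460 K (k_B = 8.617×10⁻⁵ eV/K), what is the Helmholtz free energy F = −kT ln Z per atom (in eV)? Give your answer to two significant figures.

k_BT = 8.617×10⁻⁵ × 2460 K = 0.2120 eV.
Eᵢ/kT = 0, 3.608.
Z = Σ gᵢe^(−Eᵢ/kT) = 4·e^(−0) + 3·e^(−3.608) = 4.000 + 0.08132 = 4.081.
F = −kT ln Z = −0.2120 × ln(4.081) = −0.2120 × 1.406 = -0.30 eV.

-0.30 eV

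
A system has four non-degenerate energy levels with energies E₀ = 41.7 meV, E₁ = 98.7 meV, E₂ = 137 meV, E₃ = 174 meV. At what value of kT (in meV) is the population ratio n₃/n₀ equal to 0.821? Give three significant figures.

n₃/n₀ = exp[−(E₃−E₀)/kT] = 0.821.
⇒ (E₃−E₀)/kT = ln(1/0.821) = ln(1.2180) = 0.19721.
kT = 132.3 meV / 0.19721 = 671 meV.

671 meV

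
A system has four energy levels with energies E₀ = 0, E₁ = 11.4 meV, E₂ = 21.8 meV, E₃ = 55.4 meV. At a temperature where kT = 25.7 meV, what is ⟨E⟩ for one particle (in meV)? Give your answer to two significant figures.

Eᵢ/kT = 0, 0.4436, 0.8482, 2.156.
Z = Σ e^(−Eᵢ/kT) = e^(−0) + e^(−0.4436) + e^(−0.8482) + e^(−2.156) = 1.000 + 0.6417 + 0.4282 + 0.1158 = 2.186.
⟨E⟩ = Σ Eᵢ e^(−Eᵢ/kT) / Z = (0·1.000 + 11.4·0.6417 + 21.8·0.4282 + 55.4·0.1158) / 2.186 = 11 meV.

11 meV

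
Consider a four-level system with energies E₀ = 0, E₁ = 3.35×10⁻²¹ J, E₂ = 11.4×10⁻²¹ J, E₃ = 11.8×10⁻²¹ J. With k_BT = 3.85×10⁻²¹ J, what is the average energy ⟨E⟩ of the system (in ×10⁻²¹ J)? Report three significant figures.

1.68 ×10⁻²¹ J

Eᵢ/kT = 0, 0.87013, 2.9610, 3.0649.
Z = Σ e^(−Eᵢ/kT) = e^(−0) + e^(−0.87013) + e^(−2.9610) + e^(−3.0649) = 1.0000 + 0.41890 + 0.051767 + 0.046659 = 1.5173.
⟨E⟩ = Σ Eᵢ e^(−Eᵢ/kT) / Z = (0·1.0000 + 3.35·0.41890 + 11.4·0.051767 + 11.8·0.046659) / 1.5173 = 1.68 ×10⁻²¹ J.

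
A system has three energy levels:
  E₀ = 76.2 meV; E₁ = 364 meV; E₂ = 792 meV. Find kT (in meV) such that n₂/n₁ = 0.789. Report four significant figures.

n₂/n₁ = exp[−(E₂−E₁)/kT] = 0.789.
⇒ (E₂−E₁)/kT = ln(1/0.789) = ln(1.26743) = 0.236991.
kT = 428 meV / 0.236991 = 1806 meV.

1806 meV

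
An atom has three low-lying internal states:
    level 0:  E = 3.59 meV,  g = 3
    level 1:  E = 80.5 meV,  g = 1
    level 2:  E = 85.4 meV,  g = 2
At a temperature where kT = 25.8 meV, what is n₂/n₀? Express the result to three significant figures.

n₂/n₀ = (g₂/g₀) exp[−(E₂−E₀)/kT] = (2/3) × exp(−(81.81 meV)/(25.8 meV)) = (2/3) × exp(-3.1709) = 0.0280.

0.0280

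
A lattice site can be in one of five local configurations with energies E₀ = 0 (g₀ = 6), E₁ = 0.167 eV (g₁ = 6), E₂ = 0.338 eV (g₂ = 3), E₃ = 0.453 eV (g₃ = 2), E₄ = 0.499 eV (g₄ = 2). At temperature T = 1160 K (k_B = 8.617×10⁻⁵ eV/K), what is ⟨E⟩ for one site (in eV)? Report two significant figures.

0.033 eV

k_BT = 8.617×10⁻⁵ × 1160 K = 0.09996 eV.
Eᵢ/kT = 0, 1.671, 3.381, 4.532, 4.992.
Z = Σ gᵢe^(−Eᵢ/kT) = 6·e^(−0) + 6·e^(−1.671) + 3·e^(−3.381) + 2·e^(−4.532) + 2·e^(−4.992) = 6.000 + 1.128 + 0.1020 + 0.02152 + 0.01358 = 7.265.
⟨E⟩ = Σ Eᵢ gᵢe^(−Eᵢ/kT) / Z = (0·6.000 + 0.167·1.128 + 0.338·0.1020 + 0.453·0.02152 + 0.499·0.01358) / 7.265 = 0.033 eV.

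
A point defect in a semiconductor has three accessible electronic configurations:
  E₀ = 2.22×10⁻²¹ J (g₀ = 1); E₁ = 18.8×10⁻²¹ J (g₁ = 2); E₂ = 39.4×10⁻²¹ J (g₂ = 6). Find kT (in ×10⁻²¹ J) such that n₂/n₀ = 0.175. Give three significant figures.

n₂/n₀ = (g₂/g₀) exp[−(E₂−E₀)/kT] = 0.175.
⇒ (E₂−E₀)/kT = ln((6/1)/0.175) = ln(34.286) = 3.5347.
kT = 37.18 ×10⁻²¹ J / 3.5347 = 10.5 ×10⁻²¹ J.

10.5 ×10⁻²¹ J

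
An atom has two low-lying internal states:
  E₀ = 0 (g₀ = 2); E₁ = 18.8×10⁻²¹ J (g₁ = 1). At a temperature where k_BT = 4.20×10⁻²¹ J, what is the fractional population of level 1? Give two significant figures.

Eᵢ/kT = 0, 4.476.
Z = Σ gᵢe^(−Eᵢ/kT) = 2·e^(−0) + 1·e^(−4.476) = 2.000 + 0.01138 = 2.011.
P₁ = g₁ e^(−E₁/kT) / Z = 0.01138/2.011 = 0.0057.

0.0057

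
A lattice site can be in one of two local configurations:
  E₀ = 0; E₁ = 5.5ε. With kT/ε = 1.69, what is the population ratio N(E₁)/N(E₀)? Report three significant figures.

0.0386

n₁/n₀ = exp[−(E₁−E₀)/kT] = exp(−(5.5ε)/(1.69ε)) = exp(-3.2544) = 0.0386.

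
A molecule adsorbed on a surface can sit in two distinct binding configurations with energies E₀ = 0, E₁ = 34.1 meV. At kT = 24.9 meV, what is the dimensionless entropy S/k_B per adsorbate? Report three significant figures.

Eᵢ/kT = 0, 1.3695.
Z = Σ e^(−Eᵢ/kT) = e^(−0) + e^(−1.3695) = 1.0000 + 0.25423 = 1.2542.
⟨E⟩ = Σ EᵢPᵢ = 6.9122 meV.
S/k_B = ln Z + ⟨E⟩/kT = ln(1.2542) + 6.9122/24.9 = 0.22650 + 0.27760 = 0.504.

0.504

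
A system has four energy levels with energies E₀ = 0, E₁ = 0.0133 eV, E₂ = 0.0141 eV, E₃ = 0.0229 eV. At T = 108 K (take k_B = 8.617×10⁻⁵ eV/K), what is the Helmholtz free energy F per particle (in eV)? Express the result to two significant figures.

-0.0040 eV

k_BT = 8.617×10⁻⁵ × 108 K = 0.009306 eV.
Eᵢ/kT = 0, 1.429, 1.515, 2.461.
Z = Σ e^(−Eᵢ/kT) = e^(−0) + e^(−1.429) + e^(−1.515) + e^(−2.461) = 1.000 + 0.2395 + 0.2198 + 0.08535 = 1.545.
F = −kT ln Z = −0.009306 × ln(1.545) = −0.009306 × 0.4350 = -0.0040 eV.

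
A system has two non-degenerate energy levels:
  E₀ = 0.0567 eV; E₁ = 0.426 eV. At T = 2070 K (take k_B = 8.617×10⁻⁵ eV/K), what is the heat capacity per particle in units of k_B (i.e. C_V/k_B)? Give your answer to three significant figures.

k_BT = 8.617×10⁻⁵ × 2070 K = 0.17837 eV.
Eᵢ/kT = 0.31788, 2.3883.
Z = Σ e^(−Eᵢ/kT) = e^(−0.31788) + e^(−2.3883) = 0.72769 + 0.091786 = 0.81948.
⟨E⟩ = 0.098063 eV, ⟨E²⟩ = 0.023181 eV².
C_V/k_B = (⟨E²⟩ − ⟨E⟩²)/(kT)² = (0.023181 − 0.0096164)/0.031816 = 0.426.

0.426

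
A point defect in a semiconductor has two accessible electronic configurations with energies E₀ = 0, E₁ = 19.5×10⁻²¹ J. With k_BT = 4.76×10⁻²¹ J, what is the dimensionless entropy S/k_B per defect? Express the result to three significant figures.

Eᵢ/kT = 0, 4.0966.
Z = Σ e^(−Eᵢ/kT) = e^(−0) + e^(−4.0966) = 1.0000 + 0.016629 = 1.0166.
⟨E⟩ = Σ EᵢPᵢ = 0.31897 ×10⁻²¹ J.
S/k_B = ln Z + ⟨E⟩/kT = ln(1.0166) + 0.31897/4.76 = 0.016464 + 0.067011 = 0.0835.

0.0835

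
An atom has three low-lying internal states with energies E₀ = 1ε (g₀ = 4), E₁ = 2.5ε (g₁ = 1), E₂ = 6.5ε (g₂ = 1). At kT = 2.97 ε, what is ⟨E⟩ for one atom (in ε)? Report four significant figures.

Eᵢ/kT = 0.336700, 0.841751, 2.18855.
Z = Σ gᵢe^(−Eᵢ/kT) = 4·e^(−0.336700) + 1·e^(−0.841751) + 1·e^(−2.18855) = 2.85649 + 0.430955 + 0.112079 = 3.39952.
⟨E⟩ = Σ Eᵢ gᵢe^(−Eᵢ/kT) / Z = (1·2.85649 + 2.5·0.430955 + 6.5·0.112079) / 3.39952 = 1.371 ε.

1.371 ε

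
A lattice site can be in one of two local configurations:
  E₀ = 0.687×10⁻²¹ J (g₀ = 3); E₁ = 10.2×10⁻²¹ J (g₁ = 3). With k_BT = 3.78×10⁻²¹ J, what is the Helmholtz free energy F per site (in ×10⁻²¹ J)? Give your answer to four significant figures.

Eᵢ/kT = 0.181746, 2.69841.
Z = Σ gᵢe^(−Eᵢ/kT) = 3·e^(−0.181746) + 3·e^(−2.69841) = 2.50144 + 0.201937 = 2.70338.
F = −kT ln Z = −3.78 × ln(2.70338) = −3.78 × 0.994503 = -3.759 ×10⁻²¹ J.

-3.759 ×10⁻²¹ J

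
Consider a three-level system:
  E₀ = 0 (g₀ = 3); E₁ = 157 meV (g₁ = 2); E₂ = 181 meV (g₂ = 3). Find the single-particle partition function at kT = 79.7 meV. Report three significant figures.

Z = 3.59

Eᵢ/kT = 0, 1.9699, 2.2710.
Z = Σ gᵢe^(−Eᵢ/kT) = 3·e^(−0) + 2·e^(−1.9699) + 3·e^(−2.2710) = 3.0000 + 0.27894 + 0.30963 = 3.5886.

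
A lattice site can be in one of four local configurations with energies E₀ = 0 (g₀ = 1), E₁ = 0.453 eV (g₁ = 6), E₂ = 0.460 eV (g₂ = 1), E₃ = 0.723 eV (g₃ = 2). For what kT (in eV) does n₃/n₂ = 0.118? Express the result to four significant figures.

0.09293 eV

n₃/n₂ = (g₃/g₂) exp[−(E₃−E₂)/kT] = 0.118.
⇒ (E₃−E₂)/kT = ln((2/1)/0.118) = ln(16.9492) = 2.83022.
kT = 0.263 eV / 2.83022 = 0.09293 eV.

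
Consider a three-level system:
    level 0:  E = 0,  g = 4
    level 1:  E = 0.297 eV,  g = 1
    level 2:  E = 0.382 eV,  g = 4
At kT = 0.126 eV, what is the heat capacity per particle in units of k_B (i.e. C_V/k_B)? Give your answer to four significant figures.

0.5008

Eᵢ/kT = 0, 2.35714, 3.03175.
Z = Σ gᵢe^(−Eᵢ/kT) = 4·e^(−0) + 1·e^(−2.35714) + 4·e^(−3.03175) = 4.00000 + 0.0946907 + 0.192925 = 4.28762.
⟨E⟩ = 0.0237476 eV, ⟨E²⟩ = 0.00851404 eV².
C_V/k_B = (⟨E²⟩ − ⟨E⟩²)/(kT)² = (0.00851404 − 0.000563949)/0.0158760 = 0.5008.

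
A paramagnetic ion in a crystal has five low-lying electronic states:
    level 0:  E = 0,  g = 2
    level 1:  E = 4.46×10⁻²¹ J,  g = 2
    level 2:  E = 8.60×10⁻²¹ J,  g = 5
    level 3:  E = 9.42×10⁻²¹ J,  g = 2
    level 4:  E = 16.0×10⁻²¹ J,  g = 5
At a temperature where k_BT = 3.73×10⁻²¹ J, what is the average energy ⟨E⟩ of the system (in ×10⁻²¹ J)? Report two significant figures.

Eᵢ/kT = 0, 1.196, 2.306, 2.525, 4.290.
Z = Σ gᵢe^(−Eᵢ/kT) = 2·e^(−0) + 2·e^(−1.196) + 5·e^(−2.306) + 2·e^(−2.525) + 5·e^(−4.290) = 2.000 + 0.6048 + 0.4983 + 0.1601 + 0.06852 = 3.332.
⟨E⟩ = Σ Eᵢ gᵢe^(−Eᵢ/kT) / Z = (0·2.000 + 4.46·0.6048 + 8.60·0.4983 + 9.42·0.1601 + 16.0·0.06852) / 3.332 = 2.9 ×10⁻²¹ J.

2.9 ×10⁻²¹ J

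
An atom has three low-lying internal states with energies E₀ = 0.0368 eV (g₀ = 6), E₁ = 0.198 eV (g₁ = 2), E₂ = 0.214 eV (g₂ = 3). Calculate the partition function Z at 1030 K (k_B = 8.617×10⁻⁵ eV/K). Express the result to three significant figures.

k_BT = 8.617×10⁻⁵ × 1030 K = 0.088755 eV.
Eᵢ/kT = 0.41462, 2.2309, 2.4111.
Z = Σ gᵢe^(−Eᵢ/kT) = 6·e^(−0.41462) + 2·e^(−2.2309) + 3·e^(−2.4111) = 3.9635 + 0.21486 + 0.26915 = 4.4475.

Z = 4.45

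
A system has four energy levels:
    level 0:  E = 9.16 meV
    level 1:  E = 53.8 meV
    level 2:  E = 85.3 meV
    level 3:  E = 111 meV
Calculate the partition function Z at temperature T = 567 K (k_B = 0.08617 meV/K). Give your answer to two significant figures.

k_BT = 0.08617 × 567 K = 48.86 meV.
Eᵢ/kT = 0.1875, 1.101, 1.746, 2.272.
Z = Σ e^(−Eᵢ/kT) = e^(−0.1875) + e^(−1.101) + e^(−1.746) + e^(−2.272) = 0.8290 + 0.3325 + 0.1745 + 0.1031 = 1.439.

Z = 1.4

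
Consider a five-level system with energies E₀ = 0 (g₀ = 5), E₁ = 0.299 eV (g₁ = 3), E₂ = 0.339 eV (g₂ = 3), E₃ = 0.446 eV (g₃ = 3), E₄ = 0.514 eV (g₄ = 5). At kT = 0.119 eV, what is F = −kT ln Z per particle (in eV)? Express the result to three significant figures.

-0.204 eV

Eᵢ/kT = 0, 2.5126, 2.8487, 3.7479, 4.3193.
Z = Σ gᵢe^(−Eᵢ/kT) = 5·e^(−0) + 3·e^(−2.5126) + 3·e^(−2.8487) + 3·e^(−3.7479) + 5·e^(−4.3193) = 5.0000 + 0.24317 + 0.17376 + 0.070702 + 0.066546 = 5.5542.
F = −kT ln Z = −0.119 × ln(5.5542) = −0.119 × 1.7146 = -0.204 eV.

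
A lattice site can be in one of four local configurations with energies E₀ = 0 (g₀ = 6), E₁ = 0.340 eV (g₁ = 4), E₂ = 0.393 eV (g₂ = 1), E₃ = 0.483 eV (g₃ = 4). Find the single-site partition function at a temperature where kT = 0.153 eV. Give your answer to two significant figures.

Z = 6.7

Eᵢ/kT = 0, 2.222, 2.569, 3.157.
Z = Σ gᵢe^(−Eᵢ/kT) = 6·e^(−0) + 4·e^(−2.222) + 1·e^(−2.569) + 4·e^(−3.157) = 6.000 + 0.4336 + 0.07661 + 0.1702 = 6.680.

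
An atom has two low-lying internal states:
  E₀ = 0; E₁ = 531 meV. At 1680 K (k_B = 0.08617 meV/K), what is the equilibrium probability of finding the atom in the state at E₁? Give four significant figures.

0.02489

k_BT = 0.08617 × 1680 K = 144.766 meV.
Eᵢ/kT = 0, 3.66799.
Z = Σ e^(−Eᵢ/kT) = e^(−0) + e^(−3.66799) = 1.00000 + 0.0255277 = 1.02553.
P₁ = e^(−E₁/kT) / Z = 0.0255277/1.02553 = 0.02489.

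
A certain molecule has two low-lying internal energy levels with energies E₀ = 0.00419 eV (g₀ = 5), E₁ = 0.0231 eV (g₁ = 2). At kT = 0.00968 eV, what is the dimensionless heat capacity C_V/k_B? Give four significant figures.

Eᵢ/kT = 0.432851, 2.38636.
Z = Σ gᵢe^(−Eᵢ/kT) = 5·e^(−0.432851) + 2·e^(−2.38636) = 3.24329 + 0.183928 = 3.42722.
⟨E⟩ = 0.00520484 eV, ⟨E²⟩ = 0.0000452511 eV².
C_V/k_B = (⟨E²⟩ − ⟨E⟩²)/(kT)² = (0.0000452511 − 0.0000270904)/0.0000937024 = 0.1938.

0.1938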